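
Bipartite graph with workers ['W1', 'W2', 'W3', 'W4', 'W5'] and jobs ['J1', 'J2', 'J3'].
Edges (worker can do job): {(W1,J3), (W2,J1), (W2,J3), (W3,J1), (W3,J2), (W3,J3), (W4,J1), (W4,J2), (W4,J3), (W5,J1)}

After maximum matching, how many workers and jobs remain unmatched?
Unmatched: 2 workers, 0 jobs

Maximum matching size: 3
Workers: 5 total, 3 matched, 2 unmatched
Jobs: 3 total, 3 matched, 0 unmatched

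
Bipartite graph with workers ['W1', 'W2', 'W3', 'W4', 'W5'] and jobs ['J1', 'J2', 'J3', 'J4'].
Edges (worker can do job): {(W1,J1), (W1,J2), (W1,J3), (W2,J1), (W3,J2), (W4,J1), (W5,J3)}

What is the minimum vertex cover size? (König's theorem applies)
Minimum vertex cover size = 3

By König's theorem: in bipartite graphs,
min vertex cover = max matching = 3

Maximum matching has size 3, so minimum vertex cover also has size 3.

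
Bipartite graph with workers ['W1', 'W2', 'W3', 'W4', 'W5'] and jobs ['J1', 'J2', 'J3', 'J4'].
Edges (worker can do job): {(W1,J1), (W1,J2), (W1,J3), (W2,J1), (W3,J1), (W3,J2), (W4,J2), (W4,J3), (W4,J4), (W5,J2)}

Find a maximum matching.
Matching: {(W1,J3), (W2,J1), (W3,J2), (W4,J4)}

Maximum matching (size 4):
  W1 → J3
  W2 → J1
  W3 → J2
  W4 → J4

Each worker is assigned to at most one job, and each job to at most one worker.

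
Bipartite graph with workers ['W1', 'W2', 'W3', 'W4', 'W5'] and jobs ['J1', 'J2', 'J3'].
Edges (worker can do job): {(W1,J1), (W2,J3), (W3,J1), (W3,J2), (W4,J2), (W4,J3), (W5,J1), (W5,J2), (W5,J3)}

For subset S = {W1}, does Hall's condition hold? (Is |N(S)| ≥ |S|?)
Yes: |N(S)| = 1, |S| = 1

Subset S = {W1}
Neighbors N(S) = {J1}

|N(S)| = 1, |S| = 1
Hall's condition: |N(S)| ≥ |S| is satisfied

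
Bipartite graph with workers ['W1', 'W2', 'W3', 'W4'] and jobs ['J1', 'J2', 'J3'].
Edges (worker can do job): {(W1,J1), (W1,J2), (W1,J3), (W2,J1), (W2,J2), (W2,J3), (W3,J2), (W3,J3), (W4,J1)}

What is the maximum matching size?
Maximum matching size = 3

Maximum matching: {(W1,J2), (W3,J3), (W4,J1)}
Size: 3

This assigns 3 workers to 3 distinct jobs.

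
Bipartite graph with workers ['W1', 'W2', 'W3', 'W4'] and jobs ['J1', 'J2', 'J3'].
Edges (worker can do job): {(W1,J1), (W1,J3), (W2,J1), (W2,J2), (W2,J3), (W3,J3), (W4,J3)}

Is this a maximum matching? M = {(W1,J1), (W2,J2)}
No, size 2 is not maximum

Proposed matching has size 2.
Maximum matching size for this graph: 3.

This is NOT maximum - can be improved to size 3.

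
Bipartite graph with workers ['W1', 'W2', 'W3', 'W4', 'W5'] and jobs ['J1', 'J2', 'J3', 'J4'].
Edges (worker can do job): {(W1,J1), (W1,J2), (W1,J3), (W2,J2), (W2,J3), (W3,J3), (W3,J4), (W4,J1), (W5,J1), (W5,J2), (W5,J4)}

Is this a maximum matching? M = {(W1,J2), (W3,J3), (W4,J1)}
No, size 3 is not maximum

Proposed matching has size 3.
Maximum matching size for this graph: 4.

This is NOT maximum - can be improved to size 4.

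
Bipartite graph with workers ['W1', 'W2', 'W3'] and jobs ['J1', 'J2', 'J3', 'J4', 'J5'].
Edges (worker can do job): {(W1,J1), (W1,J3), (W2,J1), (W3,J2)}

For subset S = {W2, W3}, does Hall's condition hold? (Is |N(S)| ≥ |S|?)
Yes: |N(S)| = 2, |S| = 2

Subset S = {W2, W3}
Neighbors N(S) = {J1, J2}

|N(S)| = 2, |S| = 2
Hall's condition: |N(S)| ≥ |S| is satisfied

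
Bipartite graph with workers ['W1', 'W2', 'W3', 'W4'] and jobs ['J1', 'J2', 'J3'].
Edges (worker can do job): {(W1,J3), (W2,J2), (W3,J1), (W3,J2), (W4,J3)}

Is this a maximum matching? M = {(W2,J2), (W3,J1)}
No, size 2 is not maximum

Proposed matching has size 2.
Maximum matching size for this graph: 3.

This is NOT maximum - can be improved to size 3.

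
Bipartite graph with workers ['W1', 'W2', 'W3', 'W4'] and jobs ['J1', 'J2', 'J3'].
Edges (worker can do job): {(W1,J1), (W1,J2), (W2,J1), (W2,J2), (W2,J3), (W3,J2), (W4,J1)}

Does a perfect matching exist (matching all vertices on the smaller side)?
Yes, perfect matching exists (size 3)

Perfect matching: {(W2,J3), (W3,J2), (W4,J1)}
All 3 vertices on the smaller side are matched.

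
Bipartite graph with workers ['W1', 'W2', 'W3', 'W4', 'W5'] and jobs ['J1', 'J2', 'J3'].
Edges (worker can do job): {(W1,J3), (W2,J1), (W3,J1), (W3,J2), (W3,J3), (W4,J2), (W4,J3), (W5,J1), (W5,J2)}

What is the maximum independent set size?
Maximum independent set = 5

By König's theorem:
- Min vertex cover = Max matching = 3
- Max independent set = Total vertices - Min vertex cover
- Max independent set = 8 - 3 = 5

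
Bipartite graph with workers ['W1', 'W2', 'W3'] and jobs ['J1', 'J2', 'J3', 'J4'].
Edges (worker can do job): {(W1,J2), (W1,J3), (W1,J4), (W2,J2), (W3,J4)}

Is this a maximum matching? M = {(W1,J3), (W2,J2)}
No, size 2 is not maximum

Proposed matching has size 2.
Maximum matching size for this graph: 3.

This is NOT maximum - can be improved to size 3.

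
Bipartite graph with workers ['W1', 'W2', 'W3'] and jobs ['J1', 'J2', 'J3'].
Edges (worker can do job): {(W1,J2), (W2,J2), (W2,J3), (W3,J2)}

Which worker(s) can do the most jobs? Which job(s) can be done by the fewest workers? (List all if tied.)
Most versatile: W2 (2 jobs); Least covered: J1 (0 workers)

Worker degrees (jobs they can do): W1:1, W2:2, W3:1
Job degrees (workers who can do it): J1:0, J2:3, J3:1

Maximum worker degree is 2, achieved by: W2
Minimum job degree is 0, achieved by: J1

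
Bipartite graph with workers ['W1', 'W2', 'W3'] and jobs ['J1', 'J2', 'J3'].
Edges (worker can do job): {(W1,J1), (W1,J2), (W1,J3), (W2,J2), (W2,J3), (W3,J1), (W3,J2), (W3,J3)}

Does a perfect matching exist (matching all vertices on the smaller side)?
Yes, perfect matching exists (size 3)

Perfect matching: {(W1,J1), (W2,J2), (W3,J3)}
All 3 vertices on the smaller side are matched.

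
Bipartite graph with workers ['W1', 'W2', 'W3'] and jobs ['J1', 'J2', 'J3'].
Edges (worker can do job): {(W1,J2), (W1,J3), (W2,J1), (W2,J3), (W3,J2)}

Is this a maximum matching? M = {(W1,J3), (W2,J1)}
No, size 2 is not maximum

Proposed matching has size 2.
Maximum matching size for this graph: 3.

This is NOT maximum - can be improved to size 3.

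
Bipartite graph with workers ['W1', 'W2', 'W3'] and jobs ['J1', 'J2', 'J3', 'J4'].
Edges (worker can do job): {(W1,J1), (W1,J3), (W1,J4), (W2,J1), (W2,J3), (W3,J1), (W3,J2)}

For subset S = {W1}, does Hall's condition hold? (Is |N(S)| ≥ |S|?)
Yes: |N(S)| = 3, |S| = 1

Subset S = {W1}
Neighbors N(S) = {J1, J3, J4}

|N(S)| = 3, |S| = 1
Hall's condition: |N(S)| ≥ |S| is satisfied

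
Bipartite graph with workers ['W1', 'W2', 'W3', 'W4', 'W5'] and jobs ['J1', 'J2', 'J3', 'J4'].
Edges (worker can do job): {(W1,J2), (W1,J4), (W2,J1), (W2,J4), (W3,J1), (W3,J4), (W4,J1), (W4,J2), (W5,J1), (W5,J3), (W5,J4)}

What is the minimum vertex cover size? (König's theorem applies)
Minimum vertex cover size = 4

By König's theorem: in bipartite graphs,
min vertex cover = max matching = 4

Maximum matching has size 4, so minimum vertex cover also has size 4.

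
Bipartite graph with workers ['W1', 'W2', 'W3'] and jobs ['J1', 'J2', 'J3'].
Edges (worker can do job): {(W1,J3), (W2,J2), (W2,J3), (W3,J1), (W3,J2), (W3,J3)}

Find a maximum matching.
Matching: {(W1,J3), (W2,J2), (W3,J1)}

Maximum matching (size 3):
  W1 → J3
  W2 → J2
  W3 → J1

Each worker is assigned to at most one job, and each job to at most one worker.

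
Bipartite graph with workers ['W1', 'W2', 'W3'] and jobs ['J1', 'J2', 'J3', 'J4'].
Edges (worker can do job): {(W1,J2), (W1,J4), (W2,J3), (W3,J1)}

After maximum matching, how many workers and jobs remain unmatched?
Unmatched: 0 workers, 1 jobs

Maximum matching size: 3
Workers: 3 total, 3 matched, 0 unmatched
Jobs: 4 total, 3 matched, 1 unmatched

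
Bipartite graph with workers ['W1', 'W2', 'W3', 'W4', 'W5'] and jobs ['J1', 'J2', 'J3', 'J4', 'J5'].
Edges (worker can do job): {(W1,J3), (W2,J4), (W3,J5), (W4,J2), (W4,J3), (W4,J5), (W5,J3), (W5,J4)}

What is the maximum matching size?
Maximum matching size = 4

Maximum matching: {(W1,J3), (W3,J5), (W4,J2), (W5,J4)}
Size: 4

This assigns 4 workers to 4 distinct jobs.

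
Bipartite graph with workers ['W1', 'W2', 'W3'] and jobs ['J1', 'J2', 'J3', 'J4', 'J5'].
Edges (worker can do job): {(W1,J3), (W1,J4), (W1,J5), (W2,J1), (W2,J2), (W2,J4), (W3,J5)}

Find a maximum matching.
Matching: {(W1,J3), (W2,J1), (W3,J5)}

Maximum matching (size 3):
  W1 → J3
  W2 → J1
  W3 → J5

Each worker is assigned to at most one job, and each job to at most one worker.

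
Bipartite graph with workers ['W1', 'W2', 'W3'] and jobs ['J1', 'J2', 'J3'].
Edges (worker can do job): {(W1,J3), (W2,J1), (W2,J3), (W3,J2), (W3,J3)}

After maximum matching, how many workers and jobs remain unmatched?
Unmatched: 0 workers, 0 jobs

Maximum matching size: 3
Workers: 3 total, 3 matched, 0 unmatched
Jobs: 3 total, 3 matched, 0 unmatched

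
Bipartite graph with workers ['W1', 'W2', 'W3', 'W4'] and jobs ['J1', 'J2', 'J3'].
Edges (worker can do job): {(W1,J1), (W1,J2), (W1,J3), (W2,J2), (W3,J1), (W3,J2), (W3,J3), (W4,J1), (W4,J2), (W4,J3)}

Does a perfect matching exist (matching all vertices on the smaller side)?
Yes, perfect matching exists (size 3)

Perfect matching: {(W1,J3), (W3,J2), (W4,J1)}
All 3 vertices on the smaller side are matched.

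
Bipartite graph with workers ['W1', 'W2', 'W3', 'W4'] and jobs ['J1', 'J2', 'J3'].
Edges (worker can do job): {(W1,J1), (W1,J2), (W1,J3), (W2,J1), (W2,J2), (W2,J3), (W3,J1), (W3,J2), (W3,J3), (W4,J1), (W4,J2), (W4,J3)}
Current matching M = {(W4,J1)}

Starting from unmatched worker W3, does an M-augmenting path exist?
Yes: W3 → J1 → W4 → J2

An M-augmenting path alternates non-matching / matching edges, starting and ending at unmatched vertices.
Path: W3 → J1 → W4 → J2
(J2 is unmatched in M, so the path is augmenting.)
Flipping edges along this path would increase |M| from 1 to 2.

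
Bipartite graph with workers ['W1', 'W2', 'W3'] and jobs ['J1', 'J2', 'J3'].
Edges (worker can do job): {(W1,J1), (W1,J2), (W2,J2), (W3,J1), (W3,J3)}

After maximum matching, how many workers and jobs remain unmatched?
Unmatched: 0 workers, 0 jobs

Maximum matching size: 3
Workers: 3 total, 3 matched, 0 unmatched
Jobs: 3 total, 3 matched, 0 unmatched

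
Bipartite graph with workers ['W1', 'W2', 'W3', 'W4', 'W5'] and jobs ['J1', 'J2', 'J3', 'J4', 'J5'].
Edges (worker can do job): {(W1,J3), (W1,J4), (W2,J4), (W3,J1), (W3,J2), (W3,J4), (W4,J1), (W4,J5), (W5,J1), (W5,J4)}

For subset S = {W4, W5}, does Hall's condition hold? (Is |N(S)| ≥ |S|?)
Yes: |N(S)| = 3, |S| = 2

Subset S = {W4, W5}
Neighbors N(S) = {J1, J4, J5}

|N(S)| = 3, |S| = 2
Hall's condition: |N(S)| ≥ |S| is satisfied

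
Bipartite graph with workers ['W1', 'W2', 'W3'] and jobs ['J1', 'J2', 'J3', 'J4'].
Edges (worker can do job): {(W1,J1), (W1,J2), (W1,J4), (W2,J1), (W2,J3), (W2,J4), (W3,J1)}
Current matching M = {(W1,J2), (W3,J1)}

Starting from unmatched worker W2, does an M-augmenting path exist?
Yes: W2 → J4

An M-augmenting path alternates non-matching / matching edges, starting and ending at unmatched vertices.
Path: W2 → J4
(J4 is unmatched in M, so the path is augmenting.)
Flipping edges along this path would increase |M| from 2 to 3.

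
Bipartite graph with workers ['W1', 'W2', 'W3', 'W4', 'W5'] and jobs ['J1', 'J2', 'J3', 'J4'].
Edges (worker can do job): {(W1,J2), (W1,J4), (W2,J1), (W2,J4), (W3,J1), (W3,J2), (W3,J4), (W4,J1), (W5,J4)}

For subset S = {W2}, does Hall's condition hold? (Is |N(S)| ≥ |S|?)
Yes: |N(S)| = 2, |S| = 1

Subset S = {W2}
Neighbors N(S) = {J1, J4}

|N(S)| = 2, |S| = 1
Hall's condition: |N(S)| ≥ |S| is satisfied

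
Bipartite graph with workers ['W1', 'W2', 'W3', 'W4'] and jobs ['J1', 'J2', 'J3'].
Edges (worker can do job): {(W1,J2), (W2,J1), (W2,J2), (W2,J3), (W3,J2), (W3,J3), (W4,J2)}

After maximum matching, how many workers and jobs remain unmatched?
Unmatched: 1 workers, 0 jobs

Maximum matching size: 3
Workers: 4 total, 3 matched, 1 unmatched
Jobs: 3 total, 3 matched, 0 unmatched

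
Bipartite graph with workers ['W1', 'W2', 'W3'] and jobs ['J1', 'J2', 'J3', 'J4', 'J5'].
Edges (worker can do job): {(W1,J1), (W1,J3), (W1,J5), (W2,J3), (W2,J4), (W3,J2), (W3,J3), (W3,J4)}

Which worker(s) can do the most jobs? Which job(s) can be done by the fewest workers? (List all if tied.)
Most versatile: W1, W3 (3 jobs); Least covered: J1, J2, J5 (1 workers)

Worker degrees (jobs they can do): W1:3, W2:2, W3:3
Job degrees (workers who can do it): J1:1, J2:1, J3:3, J4:2, J5:1

Maximum worker degree is 3, achieved by: W1, W3
Minimum job degree is 1, achieved by: J1, J2, J5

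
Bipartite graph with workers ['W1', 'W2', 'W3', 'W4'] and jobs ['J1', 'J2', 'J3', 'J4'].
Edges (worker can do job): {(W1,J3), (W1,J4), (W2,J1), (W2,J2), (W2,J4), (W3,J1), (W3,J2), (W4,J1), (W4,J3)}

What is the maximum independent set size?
Maximum independent set = 4

By König's theorem:
- Min vertex cover = Max matching = 4
- Max independent set = Total vertices - Min vertex cover
- Max independent set = 8 - 4 = 4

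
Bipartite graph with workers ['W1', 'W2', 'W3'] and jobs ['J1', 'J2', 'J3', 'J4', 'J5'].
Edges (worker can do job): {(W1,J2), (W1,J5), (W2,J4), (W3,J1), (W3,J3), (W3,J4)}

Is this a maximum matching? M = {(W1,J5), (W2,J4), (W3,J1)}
Yes, size 3 is maximum

Proposed matching has size 3.
Maximum matching size for this graph: 3.

This is a maximum matching.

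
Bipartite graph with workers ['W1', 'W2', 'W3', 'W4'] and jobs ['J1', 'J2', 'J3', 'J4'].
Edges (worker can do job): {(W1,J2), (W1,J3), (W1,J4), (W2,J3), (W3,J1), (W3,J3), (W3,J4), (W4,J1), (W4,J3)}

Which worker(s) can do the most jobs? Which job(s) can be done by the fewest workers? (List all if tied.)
Most versatile: W1, W3 (3 jobs); Least covered: J2 (1 workers)

Worker degrees (jobs they can do): W1:3, W2:1, W3:3, W4:2
Job degrees (workers who can do it): J1:2, J2:1, J3:4, J4:2

Maximum worker degree is 3, achieved by: W1, W3
Minimum job degree is 1, achieved by: J2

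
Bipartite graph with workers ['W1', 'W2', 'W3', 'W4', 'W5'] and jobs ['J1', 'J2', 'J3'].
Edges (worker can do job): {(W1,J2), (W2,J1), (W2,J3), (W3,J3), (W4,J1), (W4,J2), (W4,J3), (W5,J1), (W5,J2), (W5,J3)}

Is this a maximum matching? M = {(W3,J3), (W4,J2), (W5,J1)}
Yes, size 3 is maximum

Proposed matching has size 3.
Maximum matching size for this graph: 3.

This is a maximum matching.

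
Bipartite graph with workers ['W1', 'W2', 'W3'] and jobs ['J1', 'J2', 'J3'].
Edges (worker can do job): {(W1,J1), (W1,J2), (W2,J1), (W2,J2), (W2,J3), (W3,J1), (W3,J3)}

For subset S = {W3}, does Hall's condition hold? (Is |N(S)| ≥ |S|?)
Yes: |N(S)| = 2, |S| = 1

Subset S = {W3}
Neighbors N(S) = {J1, J3}

|N(S)| = 2, |S| = 1
Hall's condition: |N(S)| ≥ |S| is satisfied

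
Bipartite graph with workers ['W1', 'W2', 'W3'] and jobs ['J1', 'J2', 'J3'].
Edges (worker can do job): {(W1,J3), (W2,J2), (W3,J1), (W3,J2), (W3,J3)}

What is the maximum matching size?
Maximum matching size = 3

Maximum matching: {(W1,J3), (W2,J2), (W3,J1)}
Size: 3

This assigns 3 workers to 3 distinct jobs.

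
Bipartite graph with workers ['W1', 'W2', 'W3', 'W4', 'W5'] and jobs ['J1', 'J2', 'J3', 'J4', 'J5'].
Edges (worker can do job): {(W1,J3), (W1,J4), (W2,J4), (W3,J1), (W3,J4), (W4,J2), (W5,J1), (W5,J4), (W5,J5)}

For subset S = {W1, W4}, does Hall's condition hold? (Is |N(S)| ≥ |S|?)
Yes: |N(S)| = 3, |S| = 2

Subset S = {W1, W4}
Neighbors N(S) = {J2, J3, J4}

|N(S)| = 3, |S| = 2
Hall's condition: |N(S)| ≥ |S| is satisfied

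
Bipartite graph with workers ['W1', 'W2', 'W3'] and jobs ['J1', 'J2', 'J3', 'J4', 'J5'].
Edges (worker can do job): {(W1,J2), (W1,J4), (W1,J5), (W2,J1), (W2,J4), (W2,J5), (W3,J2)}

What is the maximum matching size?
Maximum matching size = 3

Maximum matching: {(W1,J4), (W2,J5), (W3,J2)}
Size: 3

This assigns 3 workers to 3 distinct jobs.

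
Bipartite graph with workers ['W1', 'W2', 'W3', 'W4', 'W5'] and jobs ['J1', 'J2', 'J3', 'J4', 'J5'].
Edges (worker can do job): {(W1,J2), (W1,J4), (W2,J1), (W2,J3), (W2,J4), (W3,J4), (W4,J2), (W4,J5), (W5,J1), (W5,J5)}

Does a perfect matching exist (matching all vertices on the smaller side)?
Yes, perfect matching exists (size 5)

Perfect matching: {(W1,J2), (W2,J3), (W3,J4), (W4,J5), (W5,J1)}
All 5 vertices on the smaller side are matched.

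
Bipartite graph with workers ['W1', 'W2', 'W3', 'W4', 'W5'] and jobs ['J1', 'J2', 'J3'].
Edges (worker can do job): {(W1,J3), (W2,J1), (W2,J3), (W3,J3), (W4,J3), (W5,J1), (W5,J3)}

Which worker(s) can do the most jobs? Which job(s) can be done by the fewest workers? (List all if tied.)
Most versatile: W2, W5 (2 jobs); Least covered: J2 (0 workers)

Worker degrees (jobs they can do): W1:1, W2:2, W3:1, W4:1, W5:2
Job degrees (workers who can do it): J1:2, J2:0, J3:5

Maximum worker degree is 2, achieved by: W2, W5
Minimum job degree is 0, achieved by: J2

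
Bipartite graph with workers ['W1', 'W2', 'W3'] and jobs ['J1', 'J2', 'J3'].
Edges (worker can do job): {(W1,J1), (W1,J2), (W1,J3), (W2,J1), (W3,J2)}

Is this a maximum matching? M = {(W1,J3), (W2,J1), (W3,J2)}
Yes, size 3 is maximum

Proposed matching has size 3.
Maximum matching size for this graph: 3.

This is a maximum matching.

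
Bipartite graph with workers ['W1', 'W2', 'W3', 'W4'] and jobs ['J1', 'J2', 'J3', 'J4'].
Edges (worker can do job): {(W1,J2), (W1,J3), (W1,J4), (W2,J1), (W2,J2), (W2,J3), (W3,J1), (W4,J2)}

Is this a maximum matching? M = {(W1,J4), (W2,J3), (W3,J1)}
No, size 3 is not maximum

Proposed matching has size 3.
Maximum matching size for this graph: 4.

This is NOT maximum - can be improved to size 4.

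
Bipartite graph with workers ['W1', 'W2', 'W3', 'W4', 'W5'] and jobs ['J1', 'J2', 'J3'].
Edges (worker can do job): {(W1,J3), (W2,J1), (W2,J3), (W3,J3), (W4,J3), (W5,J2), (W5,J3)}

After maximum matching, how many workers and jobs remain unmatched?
Unmatched: 2 workers, 0 jobs

Maximum matching size: 3
Workers: 5 total, 3 matched, 2 unmatched
Jobs: 3 total, 3 matched, 0 unmatched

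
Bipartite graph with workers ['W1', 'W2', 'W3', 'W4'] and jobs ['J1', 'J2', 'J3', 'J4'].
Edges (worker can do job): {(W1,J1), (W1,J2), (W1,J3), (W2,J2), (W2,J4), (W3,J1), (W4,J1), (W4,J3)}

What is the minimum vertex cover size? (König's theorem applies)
Minimum vertex cover size = 4

By König's theorem: in bipartite graphs,
min vertex cover = max matching = 4

Maximum matching has size 4, so minimum vertex cover also has size 4.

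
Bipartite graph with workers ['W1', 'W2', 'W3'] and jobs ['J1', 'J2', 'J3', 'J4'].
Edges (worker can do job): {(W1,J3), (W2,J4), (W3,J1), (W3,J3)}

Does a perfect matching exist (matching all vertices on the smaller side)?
Yes, perfect matching exists (size 3)

Perfect matching: {(W1,J3), (W2,J4), (W3,J1)}
All 3 vertices on the smaller side are matched.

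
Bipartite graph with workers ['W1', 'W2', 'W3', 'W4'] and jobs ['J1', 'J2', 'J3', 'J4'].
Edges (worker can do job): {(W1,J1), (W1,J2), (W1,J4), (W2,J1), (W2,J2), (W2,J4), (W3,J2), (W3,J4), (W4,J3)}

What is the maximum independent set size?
Maximum independent set = 4

By König's theorem:
- Min vertex cover = Max matching = 4
- Max independent set = Total vertices - Min vertex cover
- Max independent set = 8 - 4 = 4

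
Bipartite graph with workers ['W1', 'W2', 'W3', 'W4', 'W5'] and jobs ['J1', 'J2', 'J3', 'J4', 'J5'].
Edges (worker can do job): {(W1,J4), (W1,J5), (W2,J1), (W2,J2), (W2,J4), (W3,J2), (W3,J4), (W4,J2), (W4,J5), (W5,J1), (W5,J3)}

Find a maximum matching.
Matching: {(W1,J4), (W2,J1), (W3,J2), (W4,J5), (W5,J3)}

Maximum matching (size 5):
  W1 → J4
  W2 → J1
  W3 → J2
  W4 → J5
  W5 → J3

Each worker is assigned to at most one job, and each job to at most one worker.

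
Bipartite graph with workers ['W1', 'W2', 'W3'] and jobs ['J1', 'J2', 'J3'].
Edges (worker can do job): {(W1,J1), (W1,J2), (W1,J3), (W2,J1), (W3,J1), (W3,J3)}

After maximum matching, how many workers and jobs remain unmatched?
Unmatched: 0 workers, 0 jobs

Maximum matching size: 3
Workers: 3 total, 3 matched, 0 unmatched
Jobs: 3 total, 3 matched, 0 unmatched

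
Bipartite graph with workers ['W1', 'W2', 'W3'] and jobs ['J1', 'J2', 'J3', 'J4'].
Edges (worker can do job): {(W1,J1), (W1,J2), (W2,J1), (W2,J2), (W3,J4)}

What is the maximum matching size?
Maximum matching size = 3

Maximum matching: {(W1,J2), (W2,J1), (W3,J4)}
Size: 3

This assigns 3 workers to 3 distinct jobs.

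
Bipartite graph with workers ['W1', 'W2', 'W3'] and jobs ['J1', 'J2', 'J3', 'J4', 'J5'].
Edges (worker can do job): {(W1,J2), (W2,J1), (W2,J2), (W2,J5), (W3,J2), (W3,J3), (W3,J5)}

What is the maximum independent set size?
Maximum independent set = 5

By König's theorem:
- Min vertex cover = Max matching = 3
- Max independent set = Total vertices - Min vertex cover
- Max independent set = 8 - 3 = 5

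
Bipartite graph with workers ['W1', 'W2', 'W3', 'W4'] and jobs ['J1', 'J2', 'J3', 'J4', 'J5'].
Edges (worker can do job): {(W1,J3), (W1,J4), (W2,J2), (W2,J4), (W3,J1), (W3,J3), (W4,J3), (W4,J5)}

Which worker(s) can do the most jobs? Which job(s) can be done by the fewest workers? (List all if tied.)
Most versatile: W1, W2, W3, W4 (2 jobs); Least covered: J1, J2, J5 (1 workers)

Worker degrees (jobs they can do): W1:2, W2:2, W3:2, W4:2
Job degrees (workers who can do it): J1:1, J2:1, J3:3, J4:2, J5:1

Maximum worker degree is 2, achieved by: W1, W2, W3, W4
Minimum job degree is 1, achieved by: J1, J2, J5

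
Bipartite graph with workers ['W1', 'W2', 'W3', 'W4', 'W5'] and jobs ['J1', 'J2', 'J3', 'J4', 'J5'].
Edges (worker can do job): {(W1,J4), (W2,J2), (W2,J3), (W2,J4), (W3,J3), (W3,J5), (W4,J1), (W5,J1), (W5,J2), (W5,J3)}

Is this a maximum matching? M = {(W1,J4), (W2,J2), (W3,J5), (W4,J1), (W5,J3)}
Yes, size 5 is maximum

Proposed matching has size 5.
Maximum matching size for this graph: 5.

This is a maximum matching.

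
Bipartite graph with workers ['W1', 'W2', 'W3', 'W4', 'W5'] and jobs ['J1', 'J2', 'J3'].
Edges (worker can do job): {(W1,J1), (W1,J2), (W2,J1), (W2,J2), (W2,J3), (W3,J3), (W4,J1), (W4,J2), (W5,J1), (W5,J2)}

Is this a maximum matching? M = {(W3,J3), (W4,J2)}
No, size 2 is not maximum

Proposed matching has size 2.
Maximum matching size for this graph: 3.

This is NOT maximum - can be improved to size 3.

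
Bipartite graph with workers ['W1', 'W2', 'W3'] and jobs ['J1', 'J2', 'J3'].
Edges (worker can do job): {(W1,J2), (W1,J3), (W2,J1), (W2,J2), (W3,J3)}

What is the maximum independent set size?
Maximum independent set = 3

By König's theorem:
- Min vertex cover = Max matching = 3
- Max independent set = Total vertices - Min vertex cover
- Max independent set = 6 - 3 = 3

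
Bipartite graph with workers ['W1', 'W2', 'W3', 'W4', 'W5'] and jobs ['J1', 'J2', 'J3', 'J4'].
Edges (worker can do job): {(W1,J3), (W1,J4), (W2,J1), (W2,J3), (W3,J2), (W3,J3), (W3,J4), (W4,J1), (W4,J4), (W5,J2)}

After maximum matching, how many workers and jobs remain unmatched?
Unmatched: 1 workers, 0 jobs

Maximum matching size: 4
Workers: 5 total, 4 matched, 1 unmatched
Jobs: 4 total, 4 matched, 0 unmatched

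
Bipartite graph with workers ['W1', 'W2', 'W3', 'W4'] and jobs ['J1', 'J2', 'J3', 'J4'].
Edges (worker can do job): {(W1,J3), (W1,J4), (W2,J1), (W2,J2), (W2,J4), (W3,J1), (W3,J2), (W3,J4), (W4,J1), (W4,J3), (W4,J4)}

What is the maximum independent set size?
Maximum independent set = 4

By König's theorem:
- Min vertex cover = Max matching = 4
- Max independent set = Total vertices - Min vertex cover
- Max independent set = 8 - 4 = 4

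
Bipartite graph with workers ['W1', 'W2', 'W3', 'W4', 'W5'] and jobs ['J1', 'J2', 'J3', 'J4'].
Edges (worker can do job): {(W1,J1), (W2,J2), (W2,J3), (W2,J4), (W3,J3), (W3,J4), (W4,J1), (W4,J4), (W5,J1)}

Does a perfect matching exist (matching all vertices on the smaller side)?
Yes, perfect matching exists (size 4)

Perfect matching: {(W2,J2), (W3,J3), (W4,J4), (W5,J1)}
All 4 vertices on the smaller side are matched.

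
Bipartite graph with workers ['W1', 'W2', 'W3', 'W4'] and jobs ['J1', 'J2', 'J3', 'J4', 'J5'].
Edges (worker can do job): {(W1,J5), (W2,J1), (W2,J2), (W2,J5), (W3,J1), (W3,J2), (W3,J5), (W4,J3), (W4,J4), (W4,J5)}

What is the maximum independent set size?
Maximum independent set = 5

By König's theorem:
- Min vertex cover = Max matching = 4
- Max independent set = Total vertices - Min vertex cover
- Max independent set = 9 - 4 = 5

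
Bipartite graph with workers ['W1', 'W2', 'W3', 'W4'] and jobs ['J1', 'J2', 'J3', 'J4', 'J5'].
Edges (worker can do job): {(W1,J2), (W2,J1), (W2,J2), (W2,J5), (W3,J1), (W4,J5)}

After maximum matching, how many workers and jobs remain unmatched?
Unmatched: 1 workers, 2 jobs

Maximum matching size: 3
Workers: 4 total, 3 matched, 1 unmatched
Jobs: 5 total, 3 matched, 2 unmatched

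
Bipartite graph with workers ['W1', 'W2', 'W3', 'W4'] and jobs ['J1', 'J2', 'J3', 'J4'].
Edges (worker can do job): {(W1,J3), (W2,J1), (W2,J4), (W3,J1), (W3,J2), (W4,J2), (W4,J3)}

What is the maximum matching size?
Maximum matching size = 4

Maximum matching: {(W1,J3), (W2,J4), (W3,J1), (W4,J2)}
Size: 4

This assigns 4 workers to 4 distinct jobs.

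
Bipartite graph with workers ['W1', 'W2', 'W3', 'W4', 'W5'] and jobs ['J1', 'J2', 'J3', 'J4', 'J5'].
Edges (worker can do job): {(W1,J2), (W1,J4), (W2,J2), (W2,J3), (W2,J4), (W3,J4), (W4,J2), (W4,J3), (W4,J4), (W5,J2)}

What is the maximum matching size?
Maximum matching size = 3

Maximum matching: {(W3,J4), (W4,J3), (W5,J2)}
Size: 3

This assigns 3 workers to 3 distinct jobs.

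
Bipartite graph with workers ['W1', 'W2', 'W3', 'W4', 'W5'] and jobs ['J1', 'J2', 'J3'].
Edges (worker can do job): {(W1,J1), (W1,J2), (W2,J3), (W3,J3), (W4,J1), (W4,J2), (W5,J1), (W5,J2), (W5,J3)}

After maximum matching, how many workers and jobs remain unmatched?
Unmatched: 2 workers, 0 jobs

Maximum matching size: 3
Workers: 5 total, 3 matched, 2 unmatched
Jobs: 3 total, 3 matched, 0 unmatched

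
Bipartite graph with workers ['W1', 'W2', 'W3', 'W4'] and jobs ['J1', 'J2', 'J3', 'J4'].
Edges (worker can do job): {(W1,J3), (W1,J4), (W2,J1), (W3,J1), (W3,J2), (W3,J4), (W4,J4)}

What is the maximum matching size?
Maximum matching size = 4

Maximum matching: {(W1,J3), (W2,J1), (W3,J2), (W4,J4)}
Size: 4

This assigns 4 workers to 4 distinct jobs.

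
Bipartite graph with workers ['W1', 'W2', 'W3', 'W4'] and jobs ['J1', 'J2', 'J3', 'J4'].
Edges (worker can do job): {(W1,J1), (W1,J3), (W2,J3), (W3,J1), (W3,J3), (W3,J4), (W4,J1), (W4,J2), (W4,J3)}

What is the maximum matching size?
Maximum matching size = 4

Maximum matching: {(W1,J1), (W2,J3), (W3,J4), (W4,J2)}
Size: 4

This assigns 4 workers to 4 distinct jobs.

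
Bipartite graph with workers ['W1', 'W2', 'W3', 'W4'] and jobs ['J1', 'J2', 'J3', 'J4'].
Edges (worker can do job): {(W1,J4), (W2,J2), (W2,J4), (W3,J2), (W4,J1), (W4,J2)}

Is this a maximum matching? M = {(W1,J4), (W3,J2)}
No, size 2 is not maximum

Proposed matching has size 2.
Maximum matching size for this graph: 3.

This is NOT maximum - can be improved to size 3.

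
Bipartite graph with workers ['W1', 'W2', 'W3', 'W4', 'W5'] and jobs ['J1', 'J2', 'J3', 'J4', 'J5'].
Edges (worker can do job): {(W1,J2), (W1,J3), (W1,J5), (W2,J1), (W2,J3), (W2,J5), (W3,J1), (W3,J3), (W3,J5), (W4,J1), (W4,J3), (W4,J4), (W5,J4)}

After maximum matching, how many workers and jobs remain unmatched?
Unmatched: 0 workers, 0 jobs

Maximum matching size: 5
Workers: 5 total, 5 matched, 0 unmatched
Jobs: 5 total, 5 matched, 0 unmatched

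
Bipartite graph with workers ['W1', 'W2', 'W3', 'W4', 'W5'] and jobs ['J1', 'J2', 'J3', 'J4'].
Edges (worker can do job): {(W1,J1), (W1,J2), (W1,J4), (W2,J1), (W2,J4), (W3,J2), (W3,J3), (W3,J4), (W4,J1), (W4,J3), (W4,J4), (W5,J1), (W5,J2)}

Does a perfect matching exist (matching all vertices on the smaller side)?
Yes, perfect matching exists (size 4)

Perfect matching: {(W1,J4), (W3,J3), (W4,J1), (W5,J2)}
All 4 vertices on the smaller side are matched.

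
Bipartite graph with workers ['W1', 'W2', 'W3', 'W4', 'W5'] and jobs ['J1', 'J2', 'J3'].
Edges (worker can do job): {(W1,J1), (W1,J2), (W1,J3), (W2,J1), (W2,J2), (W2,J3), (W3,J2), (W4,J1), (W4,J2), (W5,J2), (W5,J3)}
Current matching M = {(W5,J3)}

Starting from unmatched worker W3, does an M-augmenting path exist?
Yes: W3 → J2

An M-augmenting path alternates non-matching / matching edges, starting and ending at unmatched vertices.
Path: W3 → J2
(J2 is unmatched in M, so the path is augmenting.)
Flipping edges along this path would increase |M| from 1 to 2.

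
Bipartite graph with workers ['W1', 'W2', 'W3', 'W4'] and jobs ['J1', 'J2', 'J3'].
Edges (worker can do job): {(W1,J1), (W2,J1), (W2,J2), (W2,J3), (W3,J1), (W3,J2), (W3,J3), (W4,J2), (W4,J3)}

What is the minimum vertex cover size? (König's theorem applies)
Minimum vertex cover size = 3

By König's theorem: in bipartite graphs,
min vertex cover = max matching = 3

Maximum matching has size 3, so minimum vertex cover also has size 3.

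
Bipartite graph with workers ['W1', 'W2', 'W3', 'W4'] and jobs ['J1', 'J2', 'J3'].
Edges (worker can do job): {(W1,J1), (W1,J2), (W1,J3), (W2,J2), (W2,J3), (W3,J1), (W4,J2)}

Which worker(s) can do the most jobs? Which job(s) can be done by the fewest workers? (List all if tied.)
Most versatile: W1 (3 jobs); Least covered: J1, J3 (2 workers)

Worker degrees (jobs they can do): W1:3, W2:2, W3:1, W4:1
Job degrees (workers who can do it): J1:2, J2:3, J3:2

Maximum worker degree is 3, achieved by: W1
Minimum job degree is 2, achieved by: J1, J3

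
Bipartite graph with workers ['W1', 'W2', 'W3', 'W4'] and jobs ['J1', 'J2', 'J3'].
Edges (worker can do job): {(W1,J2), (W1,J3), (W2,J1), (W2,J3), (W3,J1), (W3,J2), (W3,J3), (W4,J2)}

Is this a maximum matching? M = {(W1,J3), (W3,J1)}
No, size 2 is not maximum

Proposed matching has size 2.
Maximum matching size for this graph: 3.

This is NOT maximum - can be improved to size 3.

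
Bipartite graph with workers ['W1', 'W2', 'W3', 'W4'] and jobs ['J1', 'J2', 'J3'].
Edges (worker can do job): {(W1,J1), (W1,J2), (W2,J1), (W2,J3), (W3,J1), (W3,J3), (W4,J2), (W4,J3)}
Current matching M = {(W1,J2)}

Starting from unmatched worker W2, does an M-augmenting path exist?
Yes: W2 → J3

An M-augmenting path alternates non-matching / matching edges, starting and ending at unmatched vertices.
Path: W2 → J3
(J3 is unmatched in M, so the path is augmenting.)
Flipping edges along this path would increase |M| from 1 to 2.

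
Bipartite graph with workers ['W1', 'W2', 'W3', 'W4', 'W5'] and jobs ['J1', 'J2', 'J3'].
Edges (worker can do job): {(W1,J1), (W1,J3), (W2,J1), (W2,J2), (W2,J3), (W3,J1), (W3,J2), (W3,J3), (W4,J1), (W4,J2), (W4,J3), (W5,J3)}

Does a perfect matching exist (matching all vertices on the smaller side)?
Yes, perfect matching exists (size 3)

Perfect matching: {(W3,J2), (W4,J1), (W5,J3)}
All 3 vertices on the smaller side are matched.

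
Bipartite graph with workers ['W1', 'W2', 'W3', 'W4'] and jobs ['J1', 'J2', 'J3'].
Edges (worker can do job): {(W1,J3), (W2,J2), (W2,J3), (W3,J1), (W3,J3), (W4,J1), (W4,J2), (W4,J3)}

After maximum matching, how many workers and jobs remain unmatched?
Unmatched: 1 workers, 0 jobs

Maximum matching size: 3
Workers: 4 total, 3 matched, 1 unmatched
Jobs: 3 total, 3 matched, 0 unmatched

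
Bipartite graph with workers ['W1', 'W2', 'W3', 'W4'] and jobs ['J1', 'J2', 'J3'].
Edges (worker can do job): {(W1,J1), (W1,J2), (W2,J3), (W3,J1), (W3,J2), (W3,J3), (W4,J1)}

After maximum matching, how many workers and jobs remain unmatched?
Unmatched: 1 workers, 0 jobs

Maximum matching size: 3
Workers: 4 total, 3 matched, 1 unmatched
Jobs: 3 total, 3 matched, 0 unmatched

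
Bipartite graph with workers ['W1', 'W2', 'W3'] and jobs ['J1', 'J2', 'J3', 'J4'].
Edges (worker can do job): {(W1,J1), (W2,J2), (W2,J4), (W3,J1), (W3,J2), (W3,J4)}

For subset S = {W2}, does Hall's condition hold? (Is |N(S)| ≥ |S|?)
Yes: |N(S)| = 2, |S| = 1

Subset S = {W2}
Neighbors N(S) = {J2, J4}

|N(S)| = 2, |S| = 1
Hall's condition: |N(S)| ≥ |S| is satisfied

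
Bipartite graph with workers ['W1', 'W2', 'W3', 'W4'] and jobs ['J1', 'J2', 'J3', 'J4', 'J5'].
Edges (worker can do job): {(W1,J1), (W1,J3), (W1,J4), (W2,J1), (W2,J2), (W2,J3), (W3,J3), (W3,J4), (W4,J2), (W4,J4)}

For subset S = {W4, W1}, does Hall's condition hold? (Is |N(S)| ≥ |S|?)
Yes: |N(S)| = 4, |S| = 2

Subset S = {W4, W1}
Neighbors N(S) = {J1, J2, J3, J4}

|N(S)| = 4, |S| = 2
Hall's condition: |N(S)| ≥ |S| is satisfied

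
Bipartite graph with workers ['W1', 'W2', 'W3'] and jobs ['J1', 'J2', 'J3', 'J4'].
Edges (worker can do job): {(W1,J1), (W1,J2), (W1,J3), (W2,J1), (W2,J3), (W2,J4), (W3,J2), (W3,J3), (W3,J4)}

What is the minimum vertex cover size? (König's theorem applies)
Minimum vertex cover size = 3

By König's theorem: in bipartite graphs,
min vertex cover = max matching = 3

Maximum matching has size 3, so minimum vertex cover also has size 3.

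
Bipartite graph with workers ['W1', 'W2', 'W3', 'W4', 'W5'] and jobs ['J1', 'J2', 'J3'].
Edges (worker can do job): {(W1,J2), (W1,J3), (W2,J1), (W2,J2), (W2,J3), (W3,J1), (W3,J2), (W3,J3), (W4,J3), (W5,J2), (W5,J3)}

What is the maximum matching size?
Maximum matching size = 3

Maximum matching: {(W1,J2), (W3,J1), (W5,J3)}
Size: 3

This assigns 3 workers to 3 distinct jobs.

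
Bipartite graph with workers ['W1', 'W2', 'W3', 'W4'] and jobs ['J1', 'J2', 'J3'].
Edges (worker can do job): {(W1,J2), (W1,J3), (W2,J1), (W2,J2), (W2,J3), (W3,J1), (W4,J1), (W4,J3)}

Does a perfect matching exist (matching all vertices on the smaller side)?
Yes, perfect matching exists (size 3)

Perfect matching: {(W1,J3), (W2,J2), (W4,J1)}
All 3 vertices on the smaller side are matched.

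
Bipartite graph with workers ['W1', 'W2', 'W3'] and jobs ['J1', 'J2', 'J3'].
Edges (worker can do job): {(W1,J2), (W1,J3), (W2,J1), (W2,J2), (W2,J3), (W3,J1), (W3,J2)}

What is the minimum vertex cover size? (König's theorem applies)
Minimum vertex cover size = 3

By König's theorem: in bipartite graphs,
min vertex cover = max matching = 3

Maximum matching has size 3, so minimum vertex cover also has size 3.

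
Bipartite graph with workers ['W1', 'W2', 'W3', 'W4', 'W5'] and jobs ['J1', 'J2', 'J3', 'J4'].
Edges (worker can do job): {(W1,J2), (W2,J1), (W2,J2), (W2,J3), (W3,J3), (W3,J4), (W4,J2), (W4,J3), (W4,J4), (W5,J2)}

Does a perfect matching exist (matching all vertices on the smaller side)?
Yes, perfect matching exists (size 4)

Perfect matching: {(W2,J1), (W3,J4), (W4,J3), (W5,J2)}
All 4 vertices on the smaller side are matched.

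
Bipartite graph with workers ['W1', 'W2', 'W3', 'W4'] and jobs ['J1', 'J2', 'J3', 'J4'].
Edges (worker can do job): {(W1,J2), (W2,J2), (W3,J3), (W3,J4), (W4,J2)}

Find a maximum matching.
Matching: {(W3,J4), (W4,J2)}

Maximum matching (size 2):
  W3 → J4
  W4 → J2

Each worker is assigned to at most one job, and each job to at most one worker.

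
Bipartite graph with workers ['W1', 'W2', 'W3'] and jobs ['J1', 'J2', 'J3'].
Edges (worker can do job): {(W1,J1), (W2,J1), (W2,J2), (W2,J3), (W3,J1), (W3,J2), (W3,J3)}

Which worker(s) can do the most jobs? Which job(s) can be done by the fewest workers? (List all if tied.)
Most versatile: W2, W3 (3 jobs); Least covered: J2, J3 (2 workers)

Worker degrees (jobs they can do): W1:1, W2:3, W3:3
Job degrees (workers who can do it): J1:3, J2:2, J3:2

Maximum worker degree is 3, achieved by: W2, W3
Minimum job degree is 2, achieved by: J2, J3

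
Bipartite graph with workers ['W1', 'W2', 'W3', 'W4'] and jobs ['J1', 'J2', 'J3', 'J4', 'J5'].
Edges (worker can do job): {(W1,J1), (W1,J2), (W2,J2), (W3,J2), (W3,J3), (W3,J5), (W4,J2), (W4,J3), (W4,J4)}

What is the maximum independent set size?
Maximum independent set = 5

By König's theorem:
- Min vertex cover = Max matching = 4
- Max independent set = Total vertices - Min vertex cover
- Max independent set = 9 - 4 = 5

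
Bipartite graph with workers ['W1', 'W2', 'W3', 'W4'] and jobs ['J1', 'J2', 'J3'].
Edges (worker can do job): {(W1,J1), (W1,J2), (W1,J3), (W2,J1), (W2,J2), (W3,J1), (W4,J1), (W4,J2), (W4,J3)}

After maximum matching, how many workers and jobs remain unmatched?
Unmatched: 1 workers, 0 jobs

Maximum matching size: 3
Workers: 4 total, 3 matched, 1 unmatched
Jobs: 3 total, 3 matched, 0 unmatched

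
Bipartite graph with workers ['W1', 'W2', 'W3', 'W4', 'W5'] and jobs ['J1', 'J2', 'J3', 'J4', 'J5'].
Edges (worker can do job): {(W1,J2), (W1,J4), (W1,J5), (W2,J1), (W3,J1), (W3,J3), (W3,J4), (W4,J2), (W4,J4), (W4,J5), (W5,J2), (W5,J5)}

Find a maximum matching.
Matching: {(W1,J2), (W2,J1), (W3,J3), (W4,J4), (W5,J5)}

Maximum matching (size 5):
  W1 → J2
  W2 → J1
  W3 → J3
  W4 → J4
  W5 → J5

Each worker is assigned to at most one job, and each job to at most one worker.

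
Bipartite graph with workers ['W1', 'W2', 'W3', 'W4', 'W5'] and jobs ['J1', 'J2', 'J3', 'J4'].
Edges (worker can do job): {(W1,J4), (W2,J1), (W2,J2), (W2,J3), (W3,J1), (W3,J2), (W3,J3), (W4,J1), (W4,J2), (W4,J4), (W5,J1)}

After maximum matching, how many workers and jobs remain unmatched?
Unmatched: 1 workers, 0 jobs

Maximum matching size: 4
Workers: 5 total, 4 matched, 1 unmatched
Jobs: 4 total, 4 matched, 0 unmatched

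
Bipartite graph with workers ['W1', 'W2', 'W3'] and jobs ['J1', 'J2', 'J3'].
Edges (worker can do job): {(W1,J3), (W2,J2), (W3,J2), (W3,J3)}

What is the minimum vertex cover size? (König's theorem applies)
Minimum vertex cover size = 2

By König's theorem: in bipartite graphs,
min vertex cover = max matching = 2

Maximum matching has size 2, so minimum vertex cover also has size 2.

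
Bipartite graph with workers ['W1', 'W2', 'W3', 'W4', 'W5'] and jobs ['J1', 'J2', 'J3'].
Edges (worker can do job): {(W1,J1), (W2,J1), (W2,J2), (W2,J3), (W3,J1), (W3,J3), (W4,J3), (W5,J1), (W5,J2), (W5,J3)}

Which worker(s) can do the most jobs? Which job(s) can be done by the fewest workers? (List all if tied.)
Most versatile: W2, W5 (3 jobs); Least covered: J2 (2 workers)

Worker degrees (jobs they can do): W1:1, W2:3, W3:2, W4:1, W5:3
Job degrees (workers who can do it): J1:4, J2:2, J3:4

Maximum worker degree is 3, achieved by: W2, W5
Minimum job degree is 2, achieved by: J2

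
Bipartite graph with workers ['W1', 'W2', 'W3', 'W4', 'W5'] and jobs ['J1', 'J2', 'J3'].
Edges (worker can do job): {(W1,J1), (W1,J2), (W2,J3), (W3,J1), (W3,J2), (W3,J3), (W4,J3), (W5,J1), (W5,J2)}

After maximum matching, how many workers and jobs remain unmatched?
Unmatched: 2 workers, 0 jobs

Maximum matching size: 3
Workers: 5 total, 3 matched, 2 unmatched
Jobs: 3 total, 3 matched, 0 unmatched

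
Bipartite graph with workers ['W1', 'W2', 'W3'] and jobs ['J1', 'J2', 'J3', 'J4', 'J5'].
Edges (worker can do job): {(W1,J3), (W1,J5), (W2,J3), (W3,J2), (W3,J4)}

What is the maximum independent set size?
Maximum independent set = 5

By König's theorem:
- Min vertex cover = Max matching = 3
- Max independent set = Total vertices - Min vertex cover
- Max independent set = 8 - 3 = 5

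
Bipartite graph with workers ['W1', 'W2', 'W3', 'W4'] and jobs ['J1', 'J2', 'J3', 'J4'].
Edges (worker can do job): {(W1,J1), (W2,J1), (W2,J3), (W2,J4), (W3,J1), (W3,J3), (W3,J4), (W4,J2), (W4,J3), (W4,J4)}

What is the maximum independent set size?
Maximum independent set = 4

By König's theorem:
- Min vertex cover = Max matching = 4
- Max independent set = Total vertices - Min vertex cover
- Max independent set = 8 - 4 = 4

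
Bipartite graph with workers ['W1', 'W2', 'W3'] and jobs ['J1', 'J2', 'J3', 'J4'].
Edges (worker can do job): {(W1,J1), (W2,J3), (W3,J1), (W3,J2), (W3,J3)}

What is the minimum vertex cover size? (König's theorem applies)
Minimum vertex cover size = 3

By König's theorem: in bipartite graphs,
min vertex cover = max matching = 3

Maximum matching has size 3, so minimum vertex cover also has size 3.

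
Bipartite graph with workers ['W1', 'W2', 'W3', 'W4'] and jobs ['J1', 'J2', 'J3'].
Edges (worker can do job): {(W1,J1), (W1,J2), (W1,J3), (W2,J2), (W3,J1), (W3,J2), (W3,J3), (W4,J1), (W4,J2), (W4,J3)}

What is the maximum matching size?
Maximum matching size = 3

Maximum matching: {(W1,J2), (W3,J1), (W4,J3)}
Size: 3

This assigns 3 workers to 3 distinct jobs.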